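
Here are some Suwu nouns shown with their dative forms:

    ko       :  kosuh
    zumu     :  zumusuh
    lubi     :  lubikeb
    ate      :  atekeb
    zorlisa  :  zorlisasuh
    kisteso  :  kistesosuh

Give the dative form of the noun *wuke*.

wukekeb

The alternation tracks the last vowel of the stem — -keb when the last vowel of the stem is a front vowel (*lubi*, *ate*); -suh when the last vowel of the stem is a back vowel (*ko*, *zumu*, *zorlisa*, *kisteso*).
The last vowel of *wuke* is /e/, which is a front vowel, so the suffix is -keb, giving *wukekeb*.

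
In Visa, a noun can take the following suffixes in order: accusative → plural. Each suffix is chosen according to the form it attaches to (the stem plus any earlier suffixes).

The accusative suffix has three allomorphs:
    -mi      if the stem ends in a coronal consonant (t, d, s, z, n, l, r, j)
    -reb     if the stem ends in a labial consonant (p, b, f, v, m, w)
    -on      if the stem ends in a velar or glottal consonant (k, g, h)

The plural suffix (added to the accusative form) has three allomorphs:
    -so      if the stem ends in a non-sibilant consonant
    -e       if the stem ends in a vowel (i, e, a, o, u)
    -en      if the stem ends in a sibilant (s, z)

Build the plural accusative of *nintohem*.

nintohemrebso

The final consonant of *nintohem* is /m/, which is labial, so the accusative suffix is -reb, giving *nintohemreb*.
The accusative form *nintohemreb* — final sound /b/ (a non-sibilant consonant) → -so → *nintohemrebso*.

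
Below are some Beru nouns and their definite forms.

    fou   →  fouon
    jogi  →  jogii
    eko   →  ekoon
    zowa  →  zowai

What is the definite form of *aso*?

asoon

The alternation tracks the last vowel of the stem — -on when the last vowel of the stem is a rounded vowel (*fou*, *eko*); -i when the last vowel of the stem is an unrounded vowel (*jogi*, *zowa*).
The last vowel of *aso* is /o/, which is a rounded vowel, so the suffix is -on, giving *asoon*.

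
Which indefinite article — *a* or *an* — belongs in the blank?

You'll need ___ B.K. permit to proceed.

a

The indefinite article is chosen by the initial *sound* of the following word, not its spelling.
The initialism *B.K.* is read letter by letter; the first letter, B, is pronounced /biː/, which begins with a consonant sound.
So the article is *a*: You'll need a B.K. permit to proceed.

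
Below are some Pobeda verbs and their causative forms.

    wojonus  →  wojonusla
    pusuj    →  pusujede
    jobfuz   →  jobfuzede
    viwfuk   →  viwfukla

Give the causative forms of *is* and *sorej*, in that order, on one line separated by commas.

isla, sorejede

The alternation tracks the final consonant of the stem — -la when the stem ends in a voiceless consonant (*wojonus*, *viwfuk*); -ede when the stem ends in a voiced consonant (*pusuj*, *jobfuz*).
*is* — final consonant /s/ (voiceless) → -la → *isla*.
*sorej*: final consonant = /j/, voiced → -ede → *sorejede*.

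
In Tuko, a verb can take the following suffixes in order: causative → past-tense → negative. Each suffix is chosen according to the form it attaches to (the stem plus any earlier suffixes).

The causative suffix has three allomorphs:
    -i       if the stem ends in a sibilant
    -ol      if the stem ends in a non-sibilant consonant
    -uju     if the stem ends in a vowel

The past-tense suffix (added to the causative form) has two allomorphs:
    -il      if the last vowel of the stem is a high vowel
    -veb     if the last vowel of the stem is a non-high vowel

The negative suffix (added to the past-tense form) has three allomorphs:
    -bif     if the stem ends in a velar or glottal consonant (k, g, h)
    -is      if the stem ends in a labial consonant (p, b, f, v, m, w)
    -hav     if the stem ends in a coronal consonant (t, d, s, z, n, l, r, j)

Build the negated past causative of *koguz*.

koguziilhav

*koguz*: final sound = /z/, a sibilant → -i → *koguzi*.
The causative form *koguzi*: last vowel = /i/, a high vowel → -il → *koguziil*.
The past-tense form *koguziil*: final consonant = /l/, coronal → -hav → *koguziilhav*.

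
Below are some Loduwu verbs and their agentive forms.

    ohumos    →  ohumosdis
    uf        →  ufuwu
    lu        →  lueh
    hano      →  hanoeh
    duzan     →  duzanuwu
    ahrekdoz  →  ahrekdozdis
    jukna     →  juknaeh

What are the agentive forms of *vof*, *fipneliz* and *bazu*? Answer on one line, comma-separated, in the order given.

The pattern is sibilance of the final sound: -dis when the stem ends in a sibilant (*ohumos*, *ahrekdoz*); -uwu when the stem ends in a non-sibilant consonant (*uf*, *duzan*); -eh when the stem ends in a vowel (*lu*, *hano*, *jukna*).
The final sound of *vof* is /f/, which is a non-sibilant consonant, so the suffix is -uwu, giving *vofuwu*.
*fipneliz* — final sound /z/ (a sibilant) → -dis → *fipnelizdis*.
The final sound of *bazu* is /u/, which is a vowel, so the suffix is -eh, giving *bazueh*.

vofuwu, fipnelizdis, bazueh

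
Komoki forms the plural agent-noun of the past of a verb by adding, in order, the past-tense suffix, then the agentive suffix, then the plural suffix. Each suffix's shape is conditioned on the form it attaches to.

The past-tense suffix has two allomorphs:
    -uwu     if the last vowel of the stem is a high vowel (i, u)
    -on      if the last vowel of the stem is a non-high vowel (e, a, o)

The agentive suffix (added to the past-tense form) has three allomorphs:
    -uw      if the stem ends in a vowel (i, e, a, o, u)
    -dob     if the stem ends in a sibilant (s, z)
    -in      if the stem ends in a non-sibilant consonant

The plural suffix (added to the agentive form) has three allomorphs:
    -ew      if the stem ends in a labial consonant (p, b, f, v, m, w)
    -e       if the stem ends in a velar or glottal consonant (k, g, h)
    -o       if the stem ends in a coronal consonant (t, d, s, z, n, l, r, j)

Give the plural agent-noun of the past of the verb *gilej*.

gilejonino

Since the last vowel of *gilej* is /e/ (a non-high vowel), it takes -on, giving *gilejon*.
The past-tense form *gilejon* — final sound /n/ (a non-sibilant consonant) → -in → *gilejonin*.
The agentive form *gilejonin* — final consonant /n/ (coronal) → -o → *gilejonino*.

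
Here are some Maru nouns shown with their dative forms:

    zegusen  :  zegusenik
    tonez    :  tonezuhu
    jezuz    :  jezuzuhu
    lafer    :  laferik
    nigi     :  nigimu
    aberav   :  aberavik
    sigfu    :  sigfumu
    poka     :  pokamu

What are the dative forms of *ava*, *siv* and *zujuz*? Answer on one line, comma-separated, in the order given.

The pattern is sibilance of the final sound: -uhu when the stem ends in a sibilant (*tonez*, *jezuz*); -ik when the stem ends in a non-sibilant consonant (*zegusen*, *lafer*, *aberav*); -mu when the stem ends in a vowel (*nigi*, *sigfu*, *poka*).
The final sound of *ava* is /a/, which is a vowel, so the suffix is -mu, giving *avamu*.
*siv*: final sound = /v/, a non-sibilant consonant → -ik → *sivik*.
Since the final sound of *zujuz* is /z/ (a sibilant), it takes -uhu, giving *zujuzuhu*.

avamu, sivik, zujuzuhu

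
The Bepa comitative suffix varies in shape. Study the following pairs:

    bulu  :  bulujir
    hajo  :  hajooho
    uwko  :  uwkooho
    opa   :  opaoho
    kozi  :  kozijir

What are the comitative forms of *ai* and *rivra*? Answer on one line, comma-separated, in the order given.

aijir, rivraoho

The suffix is conditioned by the last vowel: -jir when the last vowel of the stem is a high vowel (*bulu*, *kozi*); -oho when the last vowel of the stem is a non-high vowel (*hajo*, *uwko*, *opa*).
Since the last vowel of *ai* is /i/ (a high vowel), it takes -jir, giving *aijir*.
*rivra*: last vowel = /a/, a non-high vowel → -oho → *rivraoho*.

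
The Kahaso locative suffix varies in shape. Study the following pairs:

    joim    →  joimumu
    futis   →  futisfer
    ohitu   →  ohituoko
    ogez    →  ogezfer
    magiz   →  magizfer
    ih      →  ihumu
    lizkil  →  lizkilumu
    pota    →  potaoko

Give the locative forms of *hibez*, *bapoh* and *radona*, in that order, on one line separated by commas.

hibezfer, bapohumu, radonaoko

The pattern is sibilance of the final sound: -fer when the stem ends in a sibilant (*futis*, *ogez*, *magiz*); -umu when the stem ends in a non-sibilant consonant (*joim*, *ih*, *lizkil*); -oko when the stem ends in a vowel (*ohitu*, *pota*).
*hibez*: final sound = /z/, a sibilant → -fer → *hibezfer*.
*bapoh*: final sound = /h/, a non-sibilant consonant → -umu → *bapohumu*.
*radona* — final sound /a/ (a vowel) → -oko → *radonaoko*.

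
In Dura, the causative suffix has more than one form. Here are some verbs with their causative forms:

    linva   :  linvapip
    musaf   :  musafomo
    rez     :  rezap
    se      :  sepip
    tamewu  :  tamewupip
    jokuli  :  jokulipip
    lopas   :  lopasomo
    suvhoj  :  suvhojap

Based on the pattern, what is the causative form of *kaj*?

The pattern is voicing of the final sound: -omo when the stem ends in a voiceless consonant (*musaf*, *lopas*); -ap when the stem ends in a voiced consonant (*rez*, *suvhoj*); -pip when the stem ends in a vowel (*linva*, *se*, *tamewu*, *jokuli*).
*kaj* — final sound /j/ (a voiced consonant) → -ap → *kajap*.

kajap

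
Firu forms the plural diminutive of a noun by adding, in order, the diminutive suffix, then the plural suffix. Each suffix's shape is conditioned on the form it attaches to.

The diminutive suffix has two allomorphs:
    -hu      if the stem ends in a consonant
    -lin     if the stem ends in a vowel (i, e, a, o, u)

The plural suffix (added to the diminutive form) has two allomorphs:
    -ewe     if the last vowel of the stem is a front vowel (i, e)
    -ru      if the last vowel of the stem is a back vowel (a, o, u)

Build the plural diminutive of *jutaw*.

jutawhuru

*jutaw*: final sound = /w/, a consonant → -hu → *jutawhu*.
The diminutive form *jutawhu*: last vowel = /u/, a back vowel → -ru → *jutawhuru*.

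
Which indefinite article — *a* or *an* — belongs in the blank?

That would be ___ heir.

an

The indefinite article is chosen by the initial *sound* of the following word, not its spelling.
*heir* begins with the sound /ɛ/ (silent h) — a vowel sound.
So the article is *an*: That would be an heir.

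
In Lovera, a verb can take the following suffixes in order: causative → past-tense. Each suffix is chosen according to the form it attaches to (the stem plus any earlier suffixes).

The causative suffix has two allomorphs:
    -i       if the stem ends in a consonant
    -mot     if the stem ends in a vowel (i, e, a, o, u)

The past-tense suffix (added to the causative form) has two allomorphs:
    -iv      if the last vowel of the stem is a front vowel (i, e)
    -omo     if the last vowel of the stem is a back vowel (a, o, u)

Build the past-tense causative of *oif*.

oifiiv

The final sound of *oif* is /f/, which is a consonant, so the causative suffix is -i, giving *oifi*.
The causative form *oifi*: last vowel = /i/, a front vowel → -iv → *oifiiv*.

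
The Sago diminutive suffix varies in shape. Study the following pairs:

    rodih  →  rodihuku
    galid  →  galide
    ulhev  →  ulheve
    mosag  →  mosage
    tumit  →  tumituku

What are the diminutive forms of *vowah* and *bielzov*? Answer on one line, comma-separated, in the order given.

The pattern is voicing of the final consonant: -uku when the stem ends in a voiceless consonant (*rodih*, *tumit*); -e when the stem ends in a voiced consonant (*galid*, *ulhev*, *mosag*).
Since the final consonant of *vowah* is /h/ (voiceless), it takes -uku, giving *vowahuku*.
Since the final consonant of *bielzov* is /v/ (voiced), it takes -e, giving *bielzove*.

vowahuku, bielzove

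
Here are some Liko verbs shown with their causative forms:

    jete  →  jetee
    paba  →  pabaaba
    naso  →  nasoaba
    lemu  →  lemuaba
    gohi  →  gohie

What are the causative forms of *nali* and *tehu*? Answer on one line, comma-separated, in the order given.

The alternation tracks the last vowel of the stem — -e when the last vowel of the stem is a front vowel (*jete*, *gohi*); -aba when the last vowel of the stem is a back vowel (*paba*, *naso*, *lemu*).
Since the last vowel of *nali* is /i/ (a front vowel), it takes -e, giving *nalie*.
The last vowel of *tehu* is /u/, which is a back vowel, so the suffix is -aba, giving *tehuaba*.

nalie, tehuaba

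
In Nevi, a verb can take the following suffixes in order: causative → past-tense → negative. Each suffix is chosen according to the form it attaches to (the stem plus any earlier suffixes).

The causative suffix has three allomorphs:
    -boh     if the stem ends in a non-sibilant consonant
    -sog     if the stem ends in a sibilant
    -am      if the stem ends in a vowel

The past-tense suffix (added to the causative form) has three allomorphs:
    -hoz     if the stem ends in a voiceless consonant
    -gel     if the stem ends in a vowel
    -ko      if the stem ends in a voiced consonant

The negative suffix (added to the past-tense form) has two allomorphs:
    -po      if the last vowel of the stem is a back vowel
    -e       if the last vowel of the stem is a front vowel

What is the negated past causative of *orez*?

orezsogkopo

Since the final sound of *orez* is /z/ (a sibilant), it takes -sog, giving *orezsog*.
The causative form *orezsog*: final sound = /g/, a voiced consonant → -ko → *orezsogko*.
Since the last vowel of the past-tense form *orezsogko* is /o/ (a back vowel), it takes -po, giving *orezsogkopo*.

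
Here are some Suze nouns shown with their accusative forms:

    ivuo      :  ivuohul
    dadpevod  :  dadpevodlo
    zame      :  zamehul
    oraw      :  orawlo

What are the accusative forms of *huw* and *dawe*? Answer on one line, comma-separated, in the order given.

The pattern is consonant vs. vowel: -lo when the stem ends in a consonant (*dadpevod*, *oraw*); -hul when the stem ends in a vowel (*ivuo*, *zame*).
*huw*: final sound = /w/, a consonant → -lo → *huwlo*.
*dawe*: final sound = /e/, a vowel → -hul → *dawehul*.

huwlo, dawehul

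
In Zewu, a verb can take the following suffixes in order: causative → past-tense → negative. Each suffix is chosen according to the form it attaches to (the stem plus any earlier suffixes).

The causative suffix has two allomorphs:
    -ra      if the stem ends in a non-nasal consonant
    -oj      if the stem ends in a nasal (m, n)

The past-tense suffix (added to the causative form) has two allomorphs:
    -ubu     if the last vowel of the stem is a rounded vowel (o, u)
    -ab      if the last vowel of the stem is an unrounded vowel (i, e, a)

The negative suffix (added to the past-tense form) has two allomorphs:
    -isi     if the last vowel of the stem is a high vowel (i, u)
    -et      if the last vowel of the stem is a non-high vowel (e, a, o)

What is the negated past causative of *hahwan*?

*hahwan* — final consonant /n/ (a nasal) → -oj → *hahwanoj*.
The last vowel of the causative form *hahwanoj* is /o/, which is a rounded vowel, so the past-tense suffix is -ubu, giving *hahwanojubu*.
The past-tense form *hahwanojubu*: last vowel = /u/, a high vowel → -isi → *hahwanojubuisi*.

hahwanojubuisi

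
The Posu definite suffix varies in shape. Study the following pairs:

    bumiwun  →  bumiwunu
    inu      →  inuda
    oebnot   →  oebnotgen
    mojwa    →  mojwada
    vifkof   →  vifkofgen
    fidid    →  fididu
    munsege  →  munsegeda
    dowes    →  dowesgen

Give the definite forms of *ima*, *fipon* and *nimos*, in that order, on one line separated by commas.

The alternation tracks the final sound of the stem — -gen when the stem ends in a voiceless consonant (*oebnot*, *vifkof*, *dowes*); -u when the stem ends in a voiced consonant (*bumiwun*, *fidid*); -da when the stem ends in a vowel (*inu*, *mojwa*, *munsege*).
*ima* — final sound /a/ (a vowel) → -da → *imada*.
*fipon*: final sound = /n/, a voiced consonant → -u → *fiponu*.
Since the final sound of *nimos* is /s/ (a voiceless consonant), it takes -gen, giving *nimosgen*.

imada, fiponu, nimosgen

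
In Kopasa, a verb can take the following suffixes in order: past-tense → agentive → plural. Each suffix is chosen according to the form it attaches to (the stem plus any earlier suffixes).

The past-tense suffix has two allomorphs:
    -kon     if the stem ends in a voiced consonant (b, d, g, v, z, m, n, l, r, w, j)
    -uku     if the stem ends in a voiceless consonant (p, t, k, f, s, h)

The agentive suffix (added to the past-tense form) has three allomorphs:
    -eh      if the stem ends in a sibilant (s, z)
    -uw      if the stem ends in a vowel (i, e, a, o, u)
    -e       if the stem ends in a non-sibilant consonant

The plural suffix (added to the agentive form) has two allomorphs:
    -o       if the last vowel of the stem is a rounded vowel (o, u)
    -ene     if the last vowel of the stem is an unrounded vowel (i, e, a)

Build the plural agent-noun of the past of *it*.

*it* — final consonant /t/ (voiceless) → -uku → *ituku*.
The past-tense form *ituku*: final sound = /u/, a vowel → -uw → *itukuuw*.
The agentive form *itukuuw*: last vowel = /u/, a rounded vowel → -o → *itukuuwo*.

itukuuwo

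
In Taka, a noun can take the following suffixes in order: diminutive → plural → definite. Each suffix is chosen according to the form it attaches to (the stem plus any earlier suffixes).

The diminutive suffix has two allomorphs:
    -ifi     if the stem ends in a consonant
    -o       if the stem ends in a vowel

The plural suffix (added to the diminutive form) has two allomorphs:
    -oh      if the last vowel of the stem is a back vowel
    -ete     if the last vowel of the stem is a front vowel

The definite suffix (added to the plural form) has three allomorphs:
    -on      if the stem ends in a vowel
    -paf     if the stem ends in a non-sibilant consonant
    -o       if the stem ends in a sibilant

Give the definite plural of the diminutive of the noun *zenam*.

*zenam*: final sound = /m/, a consonant → -ifi → *zenamifi*.
The diminutive form *zenamifi* — last vowel /i/ (a front vowel) → -ete → *zenamifiete*.
The plural form *zenamifiete* — final sound /e/ (a vowel) → -on → *zenamifieteon*.

zenamifieteon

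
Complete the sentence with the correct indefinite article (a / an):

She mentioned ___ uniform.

a

The indefinite article is chosen by the initial *sound* of the following word, not its spelling.
*uniform* begins with the sound /juː/ (u pronounced /juː/) — a consonant sound.
So the article is *a*: She mentioned a uniform.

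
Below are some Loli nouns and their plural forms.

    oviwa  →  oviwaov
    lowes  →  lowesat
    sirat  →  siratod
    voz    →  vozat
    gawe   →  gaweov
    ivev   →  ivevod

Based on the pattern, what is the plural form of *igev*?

igevod

The alternation tracks the final sound of the stem — -at when the stem ends in a sibilant (*lowes*, *voz*); -od when the stem ends in a non-sibilant consonant (*sirat*, *ivev*); -ov when the stem ends in a vowel (*oviwa*, *gawe*).
The final sound of *igev* is /v/, which is a non-sibilant consonant, so the suffix is -od, giving *igevod*.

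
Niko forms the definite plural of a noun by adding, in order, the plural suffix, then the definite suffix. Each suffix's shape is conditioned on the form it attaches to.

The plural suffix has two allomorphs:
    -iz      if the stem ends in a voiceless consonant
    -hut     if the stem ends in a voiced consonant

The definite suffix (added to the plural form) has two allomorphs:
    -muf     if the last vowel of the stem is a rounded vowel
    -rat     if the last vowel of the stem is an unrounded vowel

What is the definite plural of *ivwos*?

*ivwos*: final consonant = /s/, voiceless → -iz → *ivwosiz*.
The plural form *ivwosiz*: last vowel = /i/, an unrounded vowel → -rat → *ivwosizrat*.

ivwosizrat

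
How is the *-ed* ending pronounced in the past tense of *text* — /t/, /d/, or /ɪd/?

/ɪd/

The stem *text* ends in /t/ or /d/.
The -ed suffix is realized as /ɪd/ after /t, d/; as /t/ after other voiceless consonants; and as /d/ after other voiced sounds.
So -ed on *text* is pronounced /ɪd/.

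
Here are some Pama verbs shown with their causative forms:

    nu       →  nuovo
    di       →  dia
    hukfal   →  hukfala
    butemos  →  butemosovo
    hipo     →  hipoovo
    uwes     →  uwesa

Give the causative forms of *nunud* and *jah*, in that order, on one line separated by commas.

The suffix is conditioned by the last vowel: -ovo when the last vowel of the stem is a rounded vowel (*nu*, *butemos*, *hipo*); -a when the last vowel of the stem is an unrounded vowel (*di*, *hukfal*, *uwes*).
*nunud* — last vowel /u/ (a rounded vowel) → -ovo → *nunudovo*.
*jah* — last vowel /a/ (an unrounded vowel) → -a → *jaha*.

nunudovo, jaha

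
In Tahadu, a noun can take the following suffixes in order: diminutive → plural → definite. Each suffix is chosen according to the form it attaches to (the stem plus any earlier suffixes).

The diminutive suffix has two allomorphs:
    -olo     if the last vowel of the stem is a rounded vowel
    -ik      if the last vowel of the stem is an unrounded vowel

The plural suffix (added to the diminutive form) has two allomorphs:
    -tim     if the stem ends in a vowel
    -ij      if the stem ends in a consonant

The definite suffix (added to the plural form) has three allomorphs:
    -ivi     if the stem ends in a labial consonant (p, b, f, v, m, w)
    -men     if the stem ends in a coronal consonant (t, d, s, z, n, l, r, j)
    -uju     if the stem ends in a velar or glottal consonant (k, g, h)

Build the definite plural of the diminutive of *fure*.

The last vowel of *fure* is /e/, which is an unrounded vowel, so the diminutive suffix is -ik, giving *fureik*.
The diminutive form *fureik*: final sound = /k/, a consonant → -ij → *fureikij*.
The final consonant of the plural form *fureikij* is /j/, which is coronal, so the definite suffix is -men, giving *fureikijmen*.

fureikijmen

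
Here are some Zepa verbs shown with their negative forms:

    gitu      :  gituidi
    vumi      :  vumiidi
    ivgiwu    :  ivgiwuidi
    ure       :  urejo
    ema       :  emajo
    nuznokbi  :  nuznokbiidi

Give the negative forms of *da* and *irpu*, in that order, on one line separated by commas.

Looking at the last vowel of each stem: -idi when the last vowel of the stem is a high vowel (*gitu*, *vumi*, *ivgiwu*, *nuznokbi*); -jo when the last vowel of the stem is a non-high vowel (*ure*, *ema*).
The last vowel of *da* is /a/, which is a non-high vowel, so the suffix is -jo, giving *dajo*.
*irpu*: last vowel = /u/, a high vowel → -idi → *irpuidi*.

dajo, irpuidi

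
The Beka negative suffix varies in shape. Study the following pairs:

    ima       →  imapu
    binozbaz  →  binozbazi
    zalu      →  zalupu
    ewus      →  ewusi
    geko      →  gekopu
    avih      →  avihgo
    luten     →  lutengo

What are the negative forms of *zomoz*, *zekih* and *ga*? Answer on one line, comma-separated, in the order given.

Looking at the final sound of each stem: -i when the stem ends in a sibilant (*binozbaz*, *ewus*); -go when the stem ends in a non-sibilant consonant (*avih*, *luten*); -pu when the stem ends in a vowel (*ima*, *zalu*, *geko*).
*zomoz*: final sound = /z/, a sibilant → -i → *zomozi*.
Since the final sound of *zekih* is /h/ (a non-sibilant consonant), it takes -go, giving *zekihgo*.
*ga* — final sound /a/ (a vowel) → -pu → *gapu*.

zomozi, zekihgo, gapu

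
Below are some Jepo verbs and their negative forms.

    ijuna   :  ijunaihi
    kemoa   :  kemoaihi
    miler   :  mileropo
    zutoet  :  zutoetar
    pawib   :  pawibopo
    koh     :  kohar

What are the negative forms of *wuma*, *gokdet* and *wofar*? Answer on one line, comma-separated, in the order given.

Looking at the final sound of each stem: -ar when the stem ends in a voiceless consonant (*zutoet*, *koh*); -opo when the stem ends in a voiced consonant (*miler*, *pawib*); -ihi when the stem ends in a vowel (*ijuna*, *kemoa*).
*wuma*: final sound = /a/, a vowel → -ihi → *wumaihi*.
*gokdet*: final sound = /t/, a voiceless consonant → -ar → *gokdetar*.
*wofar* — final sound /r/ (a voiced consonant) → -opo → *wofaropo*.

wumaihi, gokdetar, wofaropo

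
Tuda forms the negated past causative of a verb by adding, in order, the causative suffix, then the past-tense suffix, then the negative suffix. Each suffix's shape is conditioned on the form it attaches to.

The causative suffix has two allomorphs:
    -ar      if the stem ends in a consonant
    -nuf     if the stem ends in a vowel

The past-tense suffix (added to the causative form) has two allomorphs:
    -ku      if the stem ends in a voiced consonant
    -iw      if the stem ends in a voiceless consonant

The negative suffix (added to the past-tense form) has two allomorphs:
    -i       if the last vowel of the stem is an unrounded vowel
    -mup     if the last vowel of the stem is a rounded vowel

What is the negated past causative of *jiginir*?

Since the final sound of *jiginir* is /r/ (a consonant), it takes -ar, giving *jiginirar*.
The final consonant of the causative form *jiginirar* is /r/, which is voiced, so the past-tense suffix is -ku, giving *jiginirarku*.
The past-tense form *jiginirarku* — last vowel /u/ (a rounded vowel) → -mup → *jiginirarkumup*.

jiginirarkumup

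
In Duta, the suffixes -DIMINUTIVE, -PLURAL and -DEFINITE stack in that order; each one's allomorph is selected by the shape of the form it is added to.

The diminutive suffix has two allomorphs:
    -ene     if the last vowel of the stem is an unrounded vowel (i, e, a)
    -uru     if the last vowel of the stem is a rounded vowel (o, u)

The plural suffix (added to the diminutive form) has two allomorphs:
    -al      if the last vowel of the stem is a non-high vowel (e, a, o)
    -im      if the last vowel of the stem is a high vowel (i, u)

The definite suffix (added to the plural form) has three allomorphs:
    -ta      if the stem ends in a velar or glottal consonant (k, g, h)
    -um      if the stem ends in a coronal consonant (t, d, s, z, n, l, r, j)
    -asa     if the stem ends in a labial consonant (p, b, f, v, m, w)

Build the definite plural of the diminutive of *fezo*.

The last vowel of *fezo* is /o/, which is a rounded vowel, so the diminutive suffix is -uru, giving *fezouru*.
The last vowel of the diminutive form *fezouru* is /u/, which is a high vowel, so the plural suffix is -im, giving *fezouruim*.
The plural form *fezouruim* — final consonant /m/ (labial) → -asa → *fezouruimasa*.

fezouruimasa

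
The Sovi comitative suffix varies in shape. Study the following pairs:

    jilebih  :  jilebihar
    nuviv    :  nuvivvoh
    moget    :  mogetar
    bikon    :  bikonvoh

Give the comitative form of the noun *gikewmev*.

gikewmevvoh

The suffix is conditioned by the final consonant: -ar when the stem ends in a voiceless consonant (*jilebih*, *moget*); -voh when the stem ends in a voiced consonant (*nuviv*, *bikon*).
Since the final consonant of *gikewmev* is /v/ (voiced), it takes -voh, giving *gikewmevvoh*.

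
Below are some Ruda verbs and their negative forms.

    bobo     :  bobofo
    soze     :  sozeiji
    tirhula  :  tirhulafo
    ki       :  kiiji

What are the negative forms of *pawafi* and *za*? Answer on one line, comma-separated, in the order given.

The suffix is conditioned by the last vowel: -iji when the last vowel of the stem is a front vowel (*soze*, *ki*); -fo when the last vowel of the stem is a back vowel (*bobo*, *tirhula*).
The last vowel of *pawafi* is /i/, which is a front vowel, so the suffix is -iji, giving *pawafiiji*.
Since the last vowel of *za* is /a/ (a back vowel), it takes -fo, giving *zafo*.

pawafiiji, zafo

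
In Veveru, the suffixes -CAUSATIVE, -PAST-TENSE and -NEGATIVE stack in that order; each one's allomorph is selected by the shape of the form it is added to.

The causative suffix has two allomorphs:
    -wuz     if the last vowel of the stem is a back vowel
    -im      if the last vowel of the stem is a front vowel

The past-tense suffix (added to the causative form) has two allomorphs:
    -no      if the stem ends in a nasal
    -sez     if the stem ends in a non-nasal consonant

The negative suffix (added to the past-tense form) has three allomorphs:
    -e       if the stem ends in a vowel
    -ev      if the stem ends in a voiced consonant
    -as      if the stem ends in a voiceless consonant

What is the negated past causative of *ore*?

Since the last vowel of *ore* is /e/ (a front vowel), it takes -im, giving *oreim*.
The final consonant of the causative form *oreim* is /m/, which is a nasal, so the past-tense suffix is -no, giving *oreimno*.
The final sound of the past-tense form *oreimno* is /o/, which is a vowel, so the negative suffix is -e, giving *oreimnoe*.

oreimnoe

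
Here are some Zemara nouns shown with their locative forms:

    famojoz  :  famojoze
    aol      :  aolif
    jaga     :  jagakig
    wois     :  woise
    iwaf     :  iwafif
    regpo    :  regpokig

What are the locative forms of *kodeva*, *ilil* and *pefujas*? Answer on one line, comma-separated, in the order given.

Looking at the final sound of each stem: -e when the stem ends in a sibilant (*famojoz*, *wois*); -if when the stem ends in a non-sibilant consonant (*aol*, *iwaf*); -kig when the stem ends in a vowel (*jaga*, *regpo*).
The final sound of *kodeva* is /a/, which is a vowel, so the suffix is -kig, giving *kodevakig*.
*ilil* — final sound /l/ (a non-sibilant consonant) → -if → *ililif*.
*pefujas* — final sound /s/ (a sibilant) → -e → *pefujase*.

kodevakig, ililif, pefujase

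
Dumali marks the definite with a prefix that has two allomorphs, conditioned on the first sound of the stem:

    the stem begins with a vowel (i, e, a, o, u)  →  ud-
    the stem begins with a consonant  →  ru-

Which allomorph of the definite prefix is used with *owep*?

ud-

Since the first sound of *owep* is /o/ (a vowel), it takes ud-.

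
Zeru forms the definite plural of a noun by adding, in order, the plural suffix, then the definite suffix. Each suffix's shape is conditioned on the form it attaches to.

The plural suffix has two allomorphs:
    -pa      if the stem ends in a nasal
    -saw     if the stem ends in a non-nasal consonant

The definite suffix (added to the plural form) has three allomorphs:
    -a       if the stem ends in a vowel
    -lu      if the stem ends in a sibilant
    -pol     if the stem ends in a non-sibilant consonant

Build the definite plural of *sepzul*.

*sepzul* — final consonant /l/ (non-nasal) → -saw → *sepzulsaw*.
The plural form *sepzulsaw* — final sound /w/ (a non-sibilant consonant) → -pol → *sepzulsawpol*.

sepzulsawpol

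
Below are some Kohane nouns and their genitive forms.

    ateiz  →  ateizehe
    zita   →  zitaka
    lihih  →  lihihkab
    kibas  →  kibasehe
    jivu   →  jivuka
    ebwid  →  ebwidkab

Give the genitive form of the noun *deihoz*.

deihozehe

The pattern is sibilance of the final sound: -ehe when the stem ends in a sibilant (*ateiz*, *kibas*); -kab when the stem ends in a non-sibilant consonant (*lihih*, *ebwid*); -ka when the stem ends in a vowel (*zita*, *jivu*).
*deihoz* — final sound /z/ (a sibilant) → -ehe → *deihozehe*.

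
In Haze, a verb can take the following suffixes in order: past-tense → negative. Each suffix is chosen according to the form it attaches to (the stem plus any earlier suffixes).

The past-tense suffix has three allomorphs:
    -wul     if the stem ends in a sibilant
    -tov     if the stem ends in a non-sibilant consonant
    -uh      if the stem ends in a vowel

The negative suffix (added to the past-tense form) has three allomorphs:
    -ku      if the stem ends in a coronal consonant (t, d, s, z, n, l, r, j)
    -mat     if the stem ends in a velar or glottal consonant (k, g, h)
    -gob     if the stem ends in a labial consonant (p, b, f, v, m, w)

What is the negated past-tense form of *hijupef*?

hijupeftovgob

*hijupef*: final sound = /f/, a non-sibilant consonant → -tov → *hijupeftov*.
The past-tense form *hijupeftov* — final consonant /v/ (labial) → -gob → *hijupeftovgob*.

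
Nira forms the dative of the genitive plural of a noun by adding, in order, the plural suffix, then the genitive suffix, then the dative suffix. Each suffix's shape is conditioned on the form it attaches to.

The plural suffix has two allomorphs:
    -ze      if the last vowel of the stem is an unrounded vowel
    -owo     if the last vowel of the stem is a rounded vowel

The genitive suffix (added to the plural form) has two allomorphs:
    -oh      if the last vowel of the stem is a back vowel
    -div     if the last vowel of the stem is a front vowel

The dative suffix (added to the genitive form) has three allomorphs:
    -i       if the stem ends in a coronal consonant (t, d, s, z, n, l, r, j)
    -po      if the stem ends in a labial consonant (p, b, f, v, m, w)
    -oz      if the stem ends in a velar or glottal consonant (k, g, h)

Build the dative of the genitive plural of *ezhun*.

Since the last vowel of *ezhun* is /u/ (a rounded vowel), it takes -owo, giving *ezhunowo*.
The last vowel of the plural form *ezhunowo* is /o/, which is a back vowel, so the genitive suffix is -oh, giving *ezhunowooh*.
The genitive form *ezhunowooh*: final consonant = /h/, velar/glottal → -oz → *ezhunowoohoz*.

ezhunowoohoz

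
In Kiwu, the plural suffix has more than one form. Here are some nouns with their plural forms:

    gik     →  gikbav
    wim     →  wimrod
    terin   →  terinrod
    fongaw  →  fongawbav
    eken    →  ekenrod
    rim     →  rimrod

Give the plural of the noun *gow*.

gowbav

The alternation tracks the final consonant of the stem — -rod when the stem ends in a nasal (*wim*, *terin*, *eken*, *rim*); -bav when the stem ends in a non-nasal consonant (*gik*, *fongaw*).
*gow* — final consonant /w/ (non-nasal) → -bav → *gowbav*.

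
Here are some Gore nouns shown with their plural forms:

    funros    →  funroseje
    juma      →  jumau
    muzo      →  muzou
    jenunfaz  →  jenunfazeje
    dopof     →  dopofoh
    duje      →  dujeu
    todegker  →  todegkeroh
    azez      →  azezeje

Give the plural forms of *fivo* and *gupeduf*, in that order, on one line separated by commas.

fivou, gupedufoh

The suffix is conditioned by the final sound: -eje when the stem ends in a sibilant (*funros*, *jenunfaz*, *azez*); -oh when the stem ends in a non-sibilant consonant (*dopof*, *todegker*); -u when the stem ends in a vowel (*juma*, *muzo*, *duje*).
*fivo*: final sound = /o/, a vowel → -u → *fivou*.
Since the final sound of *gupeduf* is /f/ (a non-sibilant consonant), it takes -oh, giving *gupedufoh*.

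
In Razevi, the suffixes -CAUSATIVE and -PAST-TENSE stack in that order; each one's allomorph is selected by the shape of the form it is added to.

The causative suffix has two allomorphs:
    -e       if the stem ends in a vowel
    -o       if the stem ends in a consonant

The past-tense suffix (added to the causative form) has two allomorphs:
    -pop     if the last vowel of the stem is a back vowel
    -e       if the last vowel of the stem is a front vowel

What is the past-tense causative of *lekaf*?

lekafopop

The final sound of *lekaf* is /f/, which is a consonant, so the causative suffix is -o, giving *lekafo*.
The causative form *lekafo*: last vowel = /o/, a back vowel → -pop → *lekafopop*.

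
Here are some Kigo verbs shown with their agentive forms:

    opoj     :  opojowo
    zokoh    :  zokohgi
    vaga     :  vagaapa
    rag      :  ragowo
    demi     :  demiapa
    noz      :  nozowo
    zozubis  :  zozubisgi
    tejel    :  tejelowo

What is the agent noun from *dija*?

The suffix is conditioned by the final sound: -gi when the stem ends in a voiceless consonant (*zokoh*, *zozubis*); -owo when the stem ends in a voiced consonant (*opoj*, *rag*, *noz*, *tejel*); -apa when the stem ends in a vowel (*vaga*, *demi*).
Since the final sound of *dija* is /a/ (a vowel), it takes -apa, giving *dijaapa*.

dijaapa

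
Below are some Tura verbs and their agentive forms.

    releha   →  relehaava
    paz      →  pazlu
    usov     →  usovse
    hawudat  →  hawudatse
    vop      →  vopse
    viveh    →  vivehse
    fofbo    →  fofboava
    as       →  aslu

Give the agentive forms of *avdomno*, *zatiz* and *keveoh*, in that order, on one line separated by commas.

avdomnoava, zatizlu, keveohse

The pattern is sibilance of the final sound: -lu when the stem ends in a sibilant (*paz*, *as*); -se when the stem ends in a non-sibilant consonant (*usov*, *hawudat*, *vop*, *viveh*); -ava when the stem ends in a vowel (*releha*, *fofbo*).
Since the final sound of *avdomno* is /o/ (a vowel), it takes -ava, giving *avdomnoava*.
The final sound of *zatiz* is /z/, which is a sibilant, so the suffix is -lu, giving *zatizlu*.
The final sound of *keveoh* is /h/, which is a non-sibilant consonant, so the suffix is -se, giving *keveohse*.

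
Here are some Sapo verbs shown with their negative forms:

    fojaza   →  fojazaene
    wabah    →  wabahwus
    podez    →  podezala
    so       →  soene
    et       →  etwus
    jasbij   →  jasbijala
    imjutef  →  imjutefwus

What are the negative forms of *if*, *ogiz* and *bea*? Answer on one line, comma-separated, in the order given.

ifwus, ogizala, beaene

The suffix is conditioned by the final sound: -wus when the stem ends in a voiceless consonant (*wabah*, *et*, *imjutef*); -ala when the stem ends in a voiced consonant (*podez*, *jasbij*); -ene when the stem ends in a vowel (*fojaza*, *so*).
*if*: final sound = /f/, a voiceless consonant → -wus → *ifwus*.
*ogiz* — final sound /z/ (a voiced consonant) → -ala → *ogizala*.
*bea*: final sound = /a/, a vowel → -ene → *beaene*.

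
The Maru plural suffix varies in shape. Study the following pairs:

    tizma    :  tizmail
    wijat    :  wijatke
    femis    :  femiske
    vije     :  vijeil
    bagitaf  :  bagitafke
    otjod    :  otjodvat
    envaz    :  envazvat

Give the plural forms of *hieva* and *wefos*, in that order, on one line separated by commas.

The suffix is conditioned by the final sound: -ke when the stem ends in a voiceless consonant (*wijat*, *femis*, *bagitaf*); -vat when the stem ends in a voiced consonant (*otjod*, *envaz*); -il when the stem ends in a vowel (*tizma*, *vije*).
The final sound of *hieva* is /a/, which is a vowel, so the suffix is -il, giving *hievail*.
The final sound of *wefos* is /s/, which is a voiceless consonant, so the suffix is -ke, giving *wefoske*.

hievail, wefoske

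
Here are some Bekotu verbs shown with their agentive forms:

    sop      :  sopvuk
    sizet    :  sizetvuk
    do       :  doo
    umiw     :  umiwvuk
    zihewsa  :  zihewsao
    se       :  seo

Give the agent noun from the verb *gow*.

gowvuk

The alternation tracks the final sound of the stem — -vuk when the stem ends in a consonant (*sop*, *sizet*, *umiw*); -o when the stem ends in a vowel (*do*, *zihewsa*, *se*).
*gow*: final sound = /w/, a consonant → -vuk → *gowvuk*.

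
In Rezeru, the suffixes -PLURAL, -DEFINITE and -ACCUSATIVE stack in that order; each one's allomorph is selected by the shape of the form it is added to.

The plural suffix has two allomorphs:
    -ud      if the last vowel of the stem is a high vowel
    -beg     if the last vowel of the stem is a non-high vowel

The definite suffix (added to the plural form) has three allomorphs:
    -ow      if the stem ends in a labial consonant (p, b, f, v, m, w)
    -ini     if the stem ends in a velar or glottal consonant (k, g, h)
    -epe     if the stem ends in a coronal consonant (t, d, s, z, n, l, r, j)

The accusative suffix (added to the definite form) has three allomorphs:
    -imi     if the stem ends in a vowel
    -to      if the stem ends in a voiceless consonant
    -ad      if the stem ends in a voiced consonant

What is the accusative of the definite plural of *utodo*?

*utodo*: last vowel = /o/, a non-high vowel → -beg → *utodobeg*.
Since the final consonant of the plural form *utodobeg* is /g/ (velar/glottal), it takes -ini, giving *utodobegini*.
Since the final sound of the definite form *utodobegini* is /i/ (a vowel), it takes -imi, giving *utodobeginiimi*.

utodobeginiimi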